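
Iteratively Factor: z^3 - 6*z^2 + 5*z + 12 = (z - 3)*(z^2 - 3*z - 4) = (z - 3)*(z + 1)*(z - 4)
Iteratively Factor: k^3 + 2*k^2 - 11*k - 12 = (k + 4)*(k^2 - 2*k - 3) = (k - 3)*(k + 4)*(k + 1)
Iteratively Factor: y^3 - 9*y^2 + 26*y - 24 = (y - 2)*(y^2 - 7*y + 12) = (y - 3)*(y - 2)*(y - 4)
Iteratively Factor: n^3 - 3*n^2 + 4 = (n - 2)*(n^2 - n - 2) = (n - 2)*(n + 1)*(n - 2)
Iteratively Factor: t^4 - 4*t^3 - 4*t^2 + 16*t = (t - 4)*(t^3 - 4*t) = t*(t - 4)*(t^2 - 4) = t*(t - 4)*(t + 2)*(t - 2)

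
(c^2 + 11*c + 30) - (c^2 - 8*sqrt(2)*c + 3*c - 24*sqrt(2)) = 8*c + 8*sqrt(2)*c + 30 + 24*sqrt(2)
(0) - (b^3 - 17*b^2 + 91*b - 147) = -b^3 + 17*b^2 - 91*b + 147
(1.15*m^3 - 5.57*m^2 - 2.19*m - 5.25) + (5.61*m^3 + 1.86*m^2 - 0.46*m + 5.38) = 6.76*m^3 - 3.71*m^2 - 2.65*m + 0.13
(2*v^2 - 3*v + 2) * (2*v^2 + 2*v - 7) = 4*v^4 - 2*v^3 - 16*v^2 + 25*v - 14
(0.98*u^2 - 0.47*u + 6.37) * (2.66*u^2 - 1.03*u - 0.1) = 2.6068*u^4 - 2.2596*u^3 + 17.3303*u^2 - 6.5141*u - 0.637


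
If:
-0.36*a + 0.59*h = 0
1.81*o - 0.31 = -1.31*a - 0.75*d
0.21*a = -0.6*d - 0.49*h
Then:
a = 0.460096849254764 - 2.68637192629394*o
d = 2.27886296459342*o - 0.390302496698321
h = 0.280737060562229 - 1.63914219231495*o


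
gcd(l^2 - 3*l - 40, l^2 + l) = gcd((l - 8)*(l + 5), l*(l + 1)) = 1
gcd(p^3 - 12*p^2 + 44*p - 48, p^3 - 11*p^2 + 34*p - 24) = p^2 - 10*p + 24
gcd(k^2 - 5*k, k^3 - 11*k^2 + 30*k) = k^2 - 5*k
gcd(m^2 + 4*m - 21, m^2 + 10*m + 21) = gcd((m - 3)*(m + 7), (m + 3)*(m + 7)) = m + 7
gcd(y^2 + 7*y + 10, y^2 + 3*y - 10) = y + 5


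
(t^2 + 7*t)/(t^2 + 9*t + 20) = t*(t + 7)/(t^2 + 9*t + 20)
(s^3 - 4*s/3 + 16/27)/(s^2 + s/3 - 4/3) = (9*s^2 - 12*s + 4)/(9*(s - 1))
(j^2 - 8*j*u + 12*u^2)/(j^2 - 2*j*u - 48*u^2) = (-j^2 + 8*j*u - 12*u^2)/(-j^2 + 2*j*u + 48*u^2)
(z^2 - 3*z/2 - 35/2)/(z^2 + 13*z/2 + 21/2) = (z - 5)/(z + 3)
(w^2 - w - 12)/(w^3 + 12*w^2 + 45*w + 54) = (w - 4)/(w^2 + 9*w + 18)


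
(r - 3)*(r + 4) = r^2 + r - 12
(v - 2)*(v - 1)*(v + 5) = v^3 + 2*v^2 - 13*v + 10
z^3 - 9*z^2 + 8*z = z*(z - 8)*(z - 1)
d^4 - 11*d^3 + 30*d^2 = d^2*(d - 6)*(d - 5)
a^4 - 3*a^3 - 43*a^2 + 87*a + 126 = (a - 7)*(a - 3)*(a + 1)*(a + 6)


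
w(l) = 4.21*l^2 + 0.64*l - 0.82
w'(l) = 8.42*l + 0.64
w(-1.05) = 3.15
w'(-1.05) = -8.20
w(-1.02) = 2.91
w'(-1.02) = -7.95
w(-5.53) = 124.39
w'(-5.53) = -45.92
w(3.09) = 41.36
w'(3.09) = 26.66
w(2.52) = 27.53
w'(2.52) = 21.86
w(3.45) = 51.50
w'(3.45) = 29.69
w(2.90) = 36.44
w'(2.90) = 25.06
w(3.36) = 48.86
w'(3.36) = 28.93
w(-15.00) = 936.83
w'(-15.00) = -125.66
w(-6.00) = 146.90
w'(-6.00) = -49.88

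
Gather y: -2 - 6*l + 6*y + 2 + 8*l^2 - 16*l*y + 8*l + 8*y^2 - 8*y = 8*l^2 + 2*l + 8*y^2 + y*(-16*l - 2)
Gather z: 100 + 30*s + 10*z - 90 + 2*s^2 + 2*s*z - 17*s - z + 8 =2*s^2 + 13*s + z*(2*s + 9) + 18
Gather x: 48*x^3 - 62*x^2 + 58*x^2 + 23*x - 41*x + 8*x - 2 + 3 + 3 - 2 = 48*x^3 - 4*x^2 - 10*x + 2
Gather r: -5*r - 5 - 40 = -5*r - 45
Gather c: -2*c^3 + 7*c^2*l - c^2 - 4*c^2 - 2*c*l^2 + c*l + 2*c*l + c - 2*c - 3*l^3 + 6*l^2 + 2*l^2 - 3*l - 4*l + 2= -2*c^3 + c^2*(7*l - 5) + c*(-2*l^2 + 3*l - 1) - 3*l^3 + 8*l^2 - 7*l + 2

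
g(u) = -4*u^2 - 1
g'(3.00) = -24.00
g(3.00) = -37.00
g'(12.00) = -96.00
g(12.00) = -577.00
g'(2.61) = -20.88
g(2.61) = -28.25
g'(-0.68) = 5.44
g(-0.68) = -2.85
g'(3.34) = -26.72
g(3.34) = -45.62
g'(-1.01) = 8.08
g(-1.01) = -5.08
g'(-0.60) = 4.80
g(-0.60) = -2.44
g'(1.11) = -8.88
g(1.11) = -5.93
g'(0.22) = -1.76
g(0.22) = -1.19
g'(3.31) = -26.48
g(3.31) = -44.82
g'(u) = -8*u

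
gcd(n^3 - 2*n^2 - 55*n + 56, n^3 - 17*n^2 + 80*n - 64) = n^2 - 9*n + 8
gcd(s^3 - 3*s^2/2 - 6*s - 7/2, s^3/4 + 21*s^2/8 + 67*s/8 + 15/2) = 1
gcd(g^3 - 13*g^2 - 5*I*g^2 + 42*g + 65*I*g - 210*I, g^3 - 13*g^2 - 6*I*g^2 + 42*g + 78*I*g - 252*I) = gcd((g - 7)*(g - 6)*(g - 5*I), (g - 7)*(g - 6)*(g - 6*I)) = g^2 - 13*g + 42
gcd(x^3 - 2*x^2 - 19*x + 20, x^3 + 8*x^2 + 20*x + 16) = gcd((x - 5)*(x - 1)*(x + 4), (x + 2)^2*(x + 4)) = x + 4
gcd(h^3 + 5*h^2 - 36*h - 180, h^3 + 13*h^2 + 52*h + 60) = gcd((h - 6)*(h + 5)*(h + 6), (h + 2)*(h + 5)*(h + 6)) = h^2 + 11*h + 30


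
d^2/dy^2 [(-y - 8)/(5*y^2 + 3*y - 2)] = 2*(-(y + 8)*(10*y + 3)^2 + (15*y + 43)*(5*y^2 + 3*y - 2))/(5*y^2 + 3*y - 2)^3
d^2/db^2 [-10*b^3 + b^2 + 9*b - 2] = 2 - 60*b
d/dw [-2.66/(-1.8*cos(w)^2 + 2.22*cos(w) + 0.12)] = (9.576*cos(w) - 5.9052)*sin(w)/(-1.8*cos(w)^2 + 2.22*cos(w) + 0.12)^2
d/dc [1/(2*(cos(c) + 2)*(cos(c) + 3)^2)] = (3*cos(c) + 7)*sin(c)/(2*(cos(c) + 2)^2*(cos(c) + 3)^3)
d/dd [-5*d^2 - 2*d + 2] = -10*d - 2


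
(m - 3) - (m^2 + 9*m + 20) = -m^2 - 8*m - 23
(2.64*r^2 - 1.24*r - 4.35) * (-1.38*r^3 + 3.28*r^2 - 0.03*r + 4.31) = -3.6432*r^5 + 10.3704*r^4 + 1.8566*r^3 - 2.8524*r^2 - 5.2139*r - 18.7485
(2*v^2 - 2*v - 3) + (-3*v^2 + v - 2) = -v^2 - v - 5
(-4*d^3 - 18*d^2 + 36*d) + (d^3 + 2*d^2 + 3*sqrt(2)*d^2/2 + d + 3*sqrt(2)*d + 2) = -3*d^3 - 16*d^2 + 3*sqrt(2)*d^2/2 + 3*sqrt(2)*d + 37*d + 2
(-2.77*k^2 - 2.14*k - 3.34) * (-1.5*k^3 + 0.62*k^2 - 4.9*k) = 4.155*k^5 + 1.4926*k^4 + 17.2562*k^3 + 8.4152*k^2 + 16.366*k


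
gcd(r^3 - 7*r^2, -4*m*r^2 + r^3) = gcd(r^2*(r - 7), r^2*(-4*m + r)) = r^2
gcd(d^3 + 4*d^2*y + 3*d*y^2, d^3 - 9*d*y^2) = d^2 + 3*d*y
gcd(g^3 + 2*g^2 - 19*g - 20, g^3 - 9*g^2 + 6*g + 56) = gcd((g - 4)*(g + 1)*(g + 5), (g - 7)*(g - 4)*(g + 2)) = g - 4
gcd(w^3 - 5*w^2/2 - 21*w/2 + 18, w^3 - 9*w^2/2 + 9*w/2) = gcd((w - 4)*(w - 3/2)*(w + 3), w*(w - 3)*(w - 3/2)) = w - 3/2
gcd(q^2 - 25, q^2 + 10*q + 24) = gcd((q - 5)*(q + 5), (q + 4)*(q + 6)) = 1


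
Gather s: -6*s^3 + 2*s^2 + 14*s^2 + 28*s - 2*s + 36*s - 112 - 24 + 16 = -6*s^3 + 16*s^2 + 62*s - 120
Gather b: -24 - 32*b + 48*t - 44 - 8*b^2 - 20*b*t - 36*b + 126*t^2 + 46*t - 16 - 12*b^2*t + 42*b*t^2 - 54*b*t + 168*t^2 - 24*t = b^2*(-12*t - 8) + b*(42*t^2 - 74*t - 68) + 294*t^2 + 70*t - 84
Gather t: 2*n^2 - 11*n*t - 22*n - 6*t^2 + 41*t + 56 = 2*n^2 - 22*n - 6*t^2 + t*(41 - 11*n) + 56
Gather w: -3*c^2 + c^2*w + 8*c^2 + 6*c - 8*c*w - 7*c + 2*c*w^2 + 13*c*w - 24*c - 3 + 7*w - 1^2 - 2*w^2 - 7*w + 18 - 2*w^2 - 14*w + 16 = 5*c^2 - 25*c + w^2*(2*c - 4) + w*(c^2 + 5*c - 14) + 30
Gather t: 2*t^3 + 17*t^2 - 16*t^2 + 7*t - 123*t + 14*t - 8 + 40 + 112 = 2*t^3 + t^2 - 102*t + 144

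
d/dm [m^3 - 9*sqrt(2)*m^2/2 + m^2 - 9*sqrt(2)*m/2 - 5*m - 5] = 3*m^2 - 9*sqrt(2)*m + 2*m - 9*sqrt(2)/2 - 5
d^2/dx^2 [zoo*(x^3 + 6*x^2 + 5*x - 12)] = zoo*(x + 2)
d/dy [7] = 0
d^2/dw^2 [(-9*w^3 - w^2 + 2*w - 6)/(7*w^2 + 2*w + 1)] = 2*(139*w^3 - 915*w^2 - 321*w + 13)/(343*w^6 + 294*w^5 + 231*w^4 + 92*w^3 + 33*w^2 + 6*w + 1)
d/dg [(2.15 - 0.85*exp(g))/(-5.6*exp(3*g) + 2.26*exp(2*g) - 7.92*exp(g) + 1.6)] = (-9.52*exp(3*g) + 38.041*exp(2*g) - 9.718*exp(g) + 15.668)*exp(g)/(31.36*exp(6*g) - 25.312*exp(5*g) + 93.8116*exp(4*g) - 53.7184*exp(3*g) + 69.9584*exp(2*g) - 25.344*exp(g) + 2.56)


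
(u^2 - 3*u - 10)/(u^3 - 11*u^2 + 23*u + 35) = (u + 2)/(u^2 - 6*u - 7)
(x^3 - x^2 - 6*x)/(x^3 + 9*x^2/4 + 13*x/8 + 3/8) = 8*x*(x^2 - x - 6)/(8*x^3 + 18*x^2 + 13*x + 3)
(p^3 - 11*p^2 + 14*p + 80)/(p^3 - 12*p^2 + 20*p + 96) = (p - 5)/(p - 6)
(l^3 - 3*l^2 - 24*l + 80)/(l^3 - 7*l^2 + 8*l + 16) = (l + 5)/(l + 1)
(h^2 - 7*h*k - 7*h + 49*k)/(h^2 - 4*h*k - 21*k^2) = (h - 7)/(h + 3*k)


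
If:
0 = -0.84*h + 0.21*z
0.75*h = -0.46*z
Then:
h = 0.00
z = 0.00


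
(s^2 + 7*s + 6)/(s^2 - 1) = (s + 6)/(s - 1)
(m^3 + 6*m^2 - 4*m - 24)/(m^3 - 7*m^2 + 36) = (m^2 + 4*m - 12)/(m^2 - 9*m + 18)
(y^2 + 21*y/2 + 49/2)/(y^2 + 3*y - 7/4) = 2*(y + 7)/(2*y - 1)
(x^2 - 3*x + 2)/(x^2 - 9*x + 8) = (x - 2)/(x - 8)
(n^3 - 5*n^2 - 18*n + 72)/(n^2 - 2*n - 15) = (-n^3 + 5*n^2 + 18*n - 72)/(-n^2 + 2*n + 15)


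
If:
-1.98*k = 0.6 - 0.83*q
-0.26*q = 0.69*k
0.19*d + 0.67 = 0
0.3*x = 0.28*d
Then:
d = -3.53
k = -0.14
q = 0.38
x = -3.29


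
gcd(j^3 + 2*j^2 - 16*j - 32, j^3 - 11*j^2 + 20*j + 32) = j - 4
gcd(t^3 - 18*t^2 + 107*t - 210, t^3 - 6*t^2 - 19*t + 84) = t - 7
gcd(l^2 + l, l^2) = l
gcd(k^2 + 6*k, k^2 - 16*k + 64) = 1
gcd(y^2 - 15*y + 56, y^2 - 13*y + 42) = y - 7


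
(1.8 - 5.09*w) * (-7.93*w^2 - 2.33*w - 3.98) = 40.3637*w^3 - 2.4143*w^2 + 16.0642*w - 7.164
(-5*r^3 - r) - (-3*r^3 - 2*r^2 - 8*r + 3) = -2*r^3 + 2*r^2 + 7*r - 3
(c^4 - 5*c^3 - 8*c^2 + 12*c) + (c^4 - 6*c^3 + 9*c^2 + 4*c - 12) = 2*c^4 - 11*c^3 + c^2 + 16*c - 12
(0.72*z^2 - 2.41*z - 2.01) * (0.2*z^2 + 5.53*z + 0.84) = 0.144*z^4 + 3.4996*z^3 - 13.1245*z^2 - 13.1397*z - 1.6884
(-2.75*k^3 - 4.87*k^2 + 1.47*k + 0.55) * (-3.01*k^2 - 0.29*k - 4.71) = 8.2775*k^5 + 15.4562*k^4 + 9.9401*k^3 + 20.8559*k^2 - 7.0832*k - 2.5905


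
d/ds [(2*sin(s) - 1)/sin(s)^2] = 2*(1 - sin(s))*cos(s)/sin(s)^3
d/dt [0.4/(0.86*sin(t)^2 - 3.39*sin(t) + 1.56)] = (1.356 - 0.688*sin(t))*cos(t)/(0.86*sin(t)^2 - 3.39*sin(t) + 1.56)^2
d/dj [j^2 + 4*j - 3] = 2*j + 4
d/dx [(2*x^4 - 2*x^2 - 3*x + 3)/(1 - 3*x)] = 2*(-9*x^4 + 4*x^3 + 3*x^2 - 2*x + 3)/(9*x^2 - 6*x + 1)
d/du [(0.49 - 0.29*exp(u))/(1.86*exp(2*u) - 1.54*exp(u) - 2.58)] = (0.5394*exp(2*u) - 1.8228*exp(u) + 1.5028)*exp(u)/(3.4596*exp(4*u) - 5.7288*exp(3*u) - 7.226*exp(2*u) + 7.9464*exp(u) + 6.6564)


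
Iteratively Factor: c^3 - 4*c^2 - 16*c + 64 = (c + 4)*(c^2 - 8*c + 16) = (c - 4)*(c + 4)*(c - 4)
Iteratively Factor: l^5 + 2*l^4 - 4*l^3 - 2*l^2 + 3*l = (l - 1)*(l^4 + 3*l^3 - l^2 - 3*l) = (l - 1)*(l + 3)*(l^3 - l) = (l - 1)*(l + 1)*(l + 3)*(l^2 - l) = l*(l - 1)*(l + 1)*(l + 3)*(l - 1)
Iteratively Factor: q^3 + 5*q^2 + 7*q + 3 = (q + 1)*(q^2 + 4*q + 3) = (q + 1)^2*(q + 3)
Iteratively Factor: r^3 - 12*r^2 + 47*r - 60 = (r - 3)*(r^2 - 9*r + 20) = (r - 4)*(r - 3)*(r - 5)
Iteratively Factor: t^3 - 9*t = (t)*(t^2 - 9) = t*(t + 3)*(t - 3)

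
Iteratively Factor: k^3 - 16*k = (k - 4)*(k^2 + 4*k) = (k - 4)*(k + 4)*(k)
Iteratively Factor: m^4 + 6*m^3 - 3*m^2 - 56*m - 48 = (m + 1)*(m^3 + 5*m^2 - 8*m - 48) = (m + 1)*(m + 4)*(m^2 + m - 12) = (m - 3)*(m + 1)*(m + 4)*(m + 4)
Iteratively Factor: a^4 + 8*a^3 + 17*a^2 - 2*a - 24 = (a + 3)*(a^3 + 5*a^2 + 2*a - 8) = (a + 2)*(a + 3)*(a^2 + 3*a - 4) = (a + 2)*(a + 3)*(a + 4)*(a - 1)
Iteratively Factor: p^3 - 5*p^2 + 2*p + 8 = (p + 1)*(p^2 - 6*p + 8) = (p - 2)*(p + 1)*(p - 4)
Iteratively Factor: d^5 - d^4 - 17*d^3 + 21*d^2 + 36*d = (d - 3)*(d^4 + 2*d^3 - 11*d^2 - 12*d) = (d - 3)^2*(d^3 + 5*d^2 + 4*d) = (d - 3)^2*(d + 4)*(d^2 + d) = (d - 3)^2*(d + 1)*(d + 4)*(d)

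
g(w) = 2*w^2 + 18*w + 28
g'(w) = 4*w + 18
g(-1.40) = 6.72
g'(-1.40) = 12.40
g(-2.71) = -6.09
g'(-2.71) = 7.16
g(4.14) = 136.80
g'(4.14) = 34.56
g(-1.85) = 1.54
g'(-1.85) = 10.60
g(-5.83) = -8.96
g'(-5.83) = -5.32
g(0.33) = 34.16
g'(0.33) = 19.32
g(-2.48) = -4.34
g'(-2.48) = 8.08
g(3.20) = 106.08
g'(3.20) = 30.80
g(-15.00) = 208.00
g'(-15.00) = -42.00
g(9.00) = 352.00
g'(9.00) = 54.00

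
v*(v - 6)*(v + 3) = v^3 - 3*v^2 - 18*v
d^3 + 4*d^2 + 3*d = d*(d + 1)*(d + 3)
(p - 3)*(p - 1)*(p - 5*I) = p^3 - 4*p^2 - 5*I*p^2 + 3*p + 20*I*p - 15*I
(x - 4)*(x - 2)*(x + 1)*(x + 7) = x^4 + 2*x^3 - 33*x^2 + 22*x + 56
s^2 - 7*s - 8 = (s - 8)*(s + 1)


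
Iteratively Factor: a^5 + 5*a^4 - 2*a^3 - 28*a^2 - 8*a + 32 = (a + 2)*(a^4 + 3*a^3 - 8*a^2 - 12*a + 16) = (a - 1)*(a + 2)*(a^3 + 4*a^2 - 4*a - 16) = (a - 1)*(a + 2)*(a + 4)*(a^2 - 4) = (a - 1)*(a + 2)^2*(a + 4)*(a - 2)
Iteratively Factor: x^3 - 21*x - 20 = (x + 1)*(x^2 - x - 20) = (x - 5)*(x + 1)*(x + 4)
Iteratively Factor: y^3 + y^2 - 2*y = (y - 1)*(y^2 + 2*y) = (y - 1)*(y + 2)*(y)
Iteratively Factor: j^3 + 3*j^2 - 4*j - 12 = (j + 3)*(j^2 - 4) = (j - 2)*(j + 3)*(j + 2)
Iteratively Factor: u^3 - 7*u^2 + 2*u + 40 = (u - 4)*(u^2 - 3*u - 10) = (u - 4)*(u + 2)*(u - 5)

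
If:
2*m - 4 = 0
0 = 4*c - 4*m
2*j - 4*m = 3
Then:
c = 2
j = 11/2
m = 2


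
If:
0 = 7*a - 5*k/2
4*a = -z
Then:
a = -z/4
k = -7*z/10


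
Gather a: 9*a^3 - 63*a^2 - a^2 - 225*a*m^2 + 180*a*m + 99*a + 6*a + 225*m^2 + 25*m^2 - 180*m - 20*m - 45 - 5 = 9*a^3 - 64*a^2 + a*(-225*m^2 + 180*m + 105) + 250*m^2 - 200*m - 50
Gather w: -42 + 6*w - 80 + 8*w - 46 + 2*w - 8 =16*w - 176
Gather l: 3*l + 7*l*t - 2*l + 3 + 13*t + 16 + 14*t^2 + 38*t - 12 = l*(7*t + 1) + 14*t^2 + 51*t + 7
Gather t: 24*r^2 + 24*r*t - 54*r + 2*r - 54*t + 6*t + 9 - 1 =24*r^2 - 52*r + t*(24*r - 48) + 8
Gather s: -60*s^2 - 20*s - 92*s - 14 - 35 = -60*s^2 - 112*s - 49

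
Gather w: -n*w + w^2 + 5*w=w^2 + w*(5 - n)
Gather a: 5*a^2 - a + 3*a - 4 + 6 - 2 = 5*a^2 + 2*a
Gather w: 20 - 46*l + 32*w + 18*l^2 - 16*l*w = 18*l^2 - 46*l + w*(32 - 16*l) + 20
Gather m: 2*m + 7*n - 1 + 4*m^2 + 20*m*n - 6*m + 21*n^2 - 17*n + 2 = 4*m^2 + m*(20*n - 4) + 21*n^2 - 10*n + 1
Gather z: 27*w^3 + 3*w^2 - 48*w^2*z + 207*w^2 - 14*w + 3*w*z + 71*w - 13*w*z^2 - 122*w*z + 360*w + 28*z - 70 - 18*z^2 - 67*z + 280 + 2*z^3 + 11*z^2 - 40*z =27*w^3 + 210*w^2 + 417*w + 2*z^3 + z^2*(-13*w - 7) + z*(-48*w^2 - 119*w - 79) + 210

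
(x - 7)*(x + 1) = x^2 - 6*x - 7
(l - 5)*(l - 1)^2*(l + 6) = l^4 - l^3 - 31*l^2 + 61*l - 30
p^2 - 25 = (p - 5)*(p + 5)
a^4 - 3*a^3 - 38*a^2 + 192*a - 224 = (a - 4)^2*(a - 2)*(a + 7)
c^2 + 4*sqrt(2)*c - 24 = (c - 2*sqrt(2))*(c + 6*sqrt(2))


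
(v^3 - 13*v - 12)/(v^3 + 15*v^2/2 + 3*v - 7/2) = 2*(v^2 - v - 12)/(2*v^2 + 13*v - 7)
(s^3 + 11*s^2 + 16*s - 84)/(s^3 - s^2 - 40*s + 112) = (s^2 + 4*s - 12)/(s^2 - 8*s + 16)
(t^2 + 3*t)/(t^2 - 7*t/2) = 2*(t + 3)/(2*t - 7)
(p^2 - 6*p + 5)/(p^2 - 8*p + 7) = (p - 5)/(p - 7)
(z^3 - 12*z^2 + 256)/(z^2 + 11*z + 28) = (z^2 - 16*z + 64)/(z + 7)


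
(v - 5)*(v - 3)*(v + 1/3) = v^3 - 23*v^2/3 + 37*v/3 + 5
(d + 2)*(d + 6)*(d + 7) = d^3 + 15*d^2 + 68*d + 84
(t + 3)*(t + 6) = t^2 + 9*t + 18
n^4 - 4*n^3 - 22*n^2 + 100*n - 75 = (n - 5)*(n - 3)*(n - 1)*(n + 5)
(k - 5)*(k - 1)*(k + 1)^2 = k^4 - 4*k^3 - 6*k^2 + 4*k + 5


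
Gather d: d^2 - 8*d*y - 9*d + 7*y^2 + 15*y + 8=d^2 + d*(-8*y - 9) + 7*y^2 + 15*y + 8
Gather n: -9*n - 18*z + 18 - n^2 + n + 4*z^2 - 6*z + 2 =-n^2 - 8*n + 4*z^2 - 24*z + 20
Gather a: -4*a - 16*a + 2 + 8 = 10 - 20*a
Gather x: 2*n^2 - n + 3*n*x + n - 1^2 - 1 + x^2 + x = 2*n^2 + x^2 + x*(3*n + 1) - 2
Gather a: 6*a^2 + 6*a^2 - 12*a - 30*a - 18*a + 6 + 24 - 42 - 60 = 12*a^2 - 60*a - 72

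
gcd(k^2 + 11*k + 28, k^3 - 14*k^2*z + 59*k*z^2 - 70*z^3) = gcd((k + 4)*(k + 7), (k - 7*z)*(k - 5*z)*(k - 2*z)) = 1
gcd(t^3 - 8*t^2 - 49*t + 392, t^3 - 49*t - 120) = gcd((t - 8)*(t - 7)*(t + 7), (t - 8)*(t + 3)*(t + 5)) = t - 8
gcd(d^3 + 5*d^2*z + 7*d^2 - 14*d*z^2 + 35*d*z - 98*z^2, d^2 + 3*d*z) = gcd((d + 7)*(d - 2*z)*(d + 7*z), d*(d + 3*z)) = 1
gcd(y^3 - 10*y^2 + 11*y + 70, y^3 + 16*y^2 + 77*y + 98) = y + 2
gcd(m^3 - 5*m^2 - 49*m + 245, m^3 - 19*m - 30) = m - 5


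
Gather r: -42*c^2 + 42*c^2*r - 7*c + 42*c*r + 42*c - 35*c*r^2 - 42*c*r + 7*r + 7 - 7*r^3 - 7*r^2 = -42*c^2 + 35*c - 7*r^3 + r^2*(-35*c - 7) + r*(42*c^2 + 7) + 7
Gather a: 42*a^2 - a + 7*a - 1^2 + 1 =42*a^2 + 6*a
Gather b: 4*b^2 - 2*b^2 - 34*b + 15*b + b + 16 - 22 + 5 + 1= 2*b^2 - 18*b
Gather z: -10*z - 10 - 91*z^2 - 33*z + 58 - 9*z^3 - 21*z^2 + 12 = -9*z^3 - 112*z^2 - 43*z + 60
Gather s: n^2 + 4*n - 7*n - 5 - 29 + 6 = n^2 - 3*n - 28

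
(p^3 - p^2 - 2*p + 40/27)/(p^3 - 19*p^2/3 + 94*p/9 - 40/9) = (p + 4/3)/(p - 4)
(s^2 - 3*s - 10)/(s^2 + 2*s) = (s - 5)/s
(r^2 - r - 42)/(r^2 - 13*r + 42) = (r + 6)/(r - 6)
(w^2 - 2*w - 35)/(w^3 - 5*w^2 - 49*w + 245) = (w + 5)/(w^2 + 2*w - 35)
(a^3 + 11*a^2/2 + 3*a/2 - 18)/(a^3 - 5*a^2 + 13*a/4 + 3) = 2*(a^2 + 7*a + 12)/(2*a^2 - 7*a - 4)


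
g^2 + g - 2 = (g - 1)*(g + 2)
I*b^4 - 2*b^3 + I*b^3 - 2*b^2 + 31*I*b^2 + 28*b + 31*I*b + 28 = (b + 1)*(b - 4*I)*(b + 7*I)*(I*b + 1)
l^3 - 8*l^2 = l^2*(l - 8)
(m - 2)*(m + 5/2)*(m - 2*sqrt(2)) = m^3 - 2*sqrt(2)*m^2 + m^2/2 - 5*m - sqrt(2)*m + 10*sqrt(2)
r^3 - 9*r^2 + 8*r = r*(r - 8)*(r - 1)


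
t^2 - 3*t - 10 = (t - 5)*(t + 2)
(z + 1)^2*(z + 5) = z^3 + 7*z^2 + 11*z + 5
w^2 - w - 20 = (w - 5)*(w + 4)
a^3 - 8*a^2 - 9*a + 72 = (a - 8)*(a - 3)*(a + 3)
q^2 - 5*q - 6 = (q - 6)*(q + 1)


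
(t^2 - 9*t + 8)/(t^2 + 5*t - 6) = (t - 8)/(t + 6)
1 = 1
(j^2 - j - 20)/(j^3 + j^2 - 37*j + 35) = (j + 4)/(j^2 + 6*j - 7)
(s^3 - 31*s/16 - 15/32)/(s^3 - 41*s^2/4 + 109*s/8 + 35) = (8*s^2 - 10*s - 3)/(4*(2*s^2 - 23*s + 56))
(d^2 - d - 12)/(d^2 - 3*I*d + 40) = (d^2 - d - 12)/(d^2 - 3*I*d + 40)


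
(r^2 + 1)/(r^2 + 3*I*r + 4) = (r + I)/(r + 4*I)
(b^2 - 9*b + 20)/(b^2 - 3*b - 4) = (b - 5)/(b + 1)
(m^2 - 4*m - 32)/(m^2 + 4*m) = (m - 8)/m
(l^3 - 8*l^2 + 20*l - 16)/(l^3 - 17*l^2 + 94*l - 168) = (l^2 - 4*l + 4)/(l^2 - 13*l + 42)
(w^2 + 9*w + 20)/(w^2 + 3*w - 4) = (w + 5)/(w - 1)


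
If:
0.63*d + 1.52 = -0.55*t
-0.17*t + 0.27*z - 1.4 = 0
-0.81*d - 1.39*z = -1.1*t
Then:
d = -7.33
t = 5.64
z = 8.73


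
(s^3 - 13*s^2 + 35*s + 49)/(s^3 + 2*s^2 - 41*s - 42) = (s^2 - 14*s + 49)/(s^2 + s - 42)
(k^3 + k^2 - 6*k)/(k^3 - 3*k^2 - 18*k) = (k - 2)/(k - 6)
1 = 1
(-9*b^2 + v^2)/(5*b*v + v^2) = (-9*b^2 + v^2)/(v*(5*b + v))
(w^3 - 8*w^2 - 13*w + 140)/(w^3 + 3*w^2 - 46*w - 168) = (w - 5)/(w + 6)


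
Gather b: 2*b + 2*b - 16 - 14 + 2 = 4*b - 28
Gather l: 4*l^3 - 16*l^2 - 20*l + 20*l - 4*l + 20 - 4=4*l^3 - 16*l^2 - 4*l + 16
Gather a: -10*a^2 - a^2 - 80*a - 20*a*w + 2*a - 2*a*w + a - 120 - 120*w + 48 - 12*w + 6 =-11*a^2 + a*(-22*w - 77) - 132*w - 66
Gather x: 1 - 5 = -4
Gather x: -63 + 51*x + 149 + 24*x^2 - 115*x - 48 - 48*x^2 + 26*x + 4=-24*x^2 - 38*x + 42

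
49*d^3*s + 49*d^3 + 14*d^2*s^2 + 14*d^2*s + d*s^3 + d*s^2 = (7*d + s)^2*(d*s + d)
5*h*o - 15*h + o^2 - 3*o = (5*h + o)*(o - 3)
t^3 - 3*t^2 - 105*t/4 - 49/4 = (t - 7)*(t + 1/2)*(t + 7/2)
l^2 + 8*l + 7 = (l + 1)*(l + 7)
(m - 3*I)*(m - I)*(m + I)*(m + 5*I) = m^4 + 2*I*m^3 + 16*m^2 + 2*I*m + 15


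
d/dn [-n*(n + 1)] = -2*n - 1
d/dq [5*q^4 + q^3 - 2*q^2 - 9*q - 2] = 20*q^3 + 3*q^2 - 4*q - 9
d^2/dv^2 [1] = 0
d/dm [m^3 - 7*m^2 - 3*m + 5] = 3*m^2 - 14*m - 3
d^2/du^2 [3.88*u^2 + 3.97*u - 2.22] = 7.76000000000000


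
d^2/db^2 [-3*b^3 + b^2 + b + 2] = 2 - 18*b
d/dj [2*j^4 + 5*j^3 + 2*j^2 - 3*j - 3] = 8*j^3 + 15*j^2 + 4*j - 3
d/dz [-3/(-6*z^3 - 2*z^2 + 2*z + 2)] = 3*(-9*z^2 - 2*z + 1)/(2*(3*z^3 + z^2 - z - 1)^2)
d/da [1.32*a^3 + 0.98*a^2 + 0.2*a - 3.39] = 3.96*a^2 + 1.96*a + 0.2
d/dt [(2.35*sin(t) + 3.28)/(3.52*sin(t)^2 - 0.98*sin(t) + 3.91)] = (-8.272*sin(t)^2 - 23.0912*sin(t) + 12.4029)*cos(t)/(12.3904*sin(t)^4 - 6.8992*sin(t)^3 + 28.4868*sin(t)^2 - 7.6636*sin(t) + 15.2881)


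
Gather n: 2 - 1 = 1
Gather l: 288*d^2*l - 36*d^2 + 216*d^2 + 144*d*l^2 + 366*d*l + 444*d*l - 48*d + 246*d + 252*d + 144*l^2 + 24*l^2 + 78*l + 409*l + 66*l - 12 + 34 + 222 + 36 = 180*d^2 + 450*d + l^2*(144*d + 168) + l*(288*d^2 + 810*d + 553) + 280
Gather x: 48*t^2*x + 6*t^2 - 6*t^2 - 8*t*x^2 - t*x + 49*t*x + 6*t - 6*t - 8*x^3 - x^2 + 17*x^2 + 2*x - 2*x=-8*x^3 + x^2*(16 - 8*t) + x*(48*t^2 + 48*t)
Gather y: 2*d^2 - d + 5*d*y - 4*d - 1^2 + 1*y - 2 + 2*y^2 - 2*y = 2*d^2 - 5*d + 2*y^2 + y*(5*d - 1) - 3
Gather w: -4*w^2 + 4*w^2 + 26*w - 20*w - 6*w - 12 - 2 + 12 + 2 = 0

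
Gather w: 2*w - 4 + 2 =2*w - 2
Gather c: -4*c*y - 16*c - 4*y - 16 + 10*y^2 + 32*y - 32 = c*(-4*y - 16) + 10*y^2 + 28*y - 48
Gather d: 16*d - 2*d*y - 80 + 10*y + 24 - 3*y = d*(16 - 2*y) + 7*y - 56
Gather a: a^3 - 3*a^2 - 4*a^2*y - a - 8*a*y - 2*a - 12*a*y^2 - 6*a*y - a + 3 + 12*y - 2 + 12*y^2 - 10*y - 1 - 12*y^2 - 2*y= a^3 + a^2*(-4*y - 3) + a*(-12*y^2 - 14*y - 4)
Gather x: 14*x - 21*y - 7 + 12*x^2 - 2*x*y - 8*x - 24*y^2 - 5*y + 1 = 12*x^2 + x*(6 - 2*y) - 24*y^2 - 26*y - 6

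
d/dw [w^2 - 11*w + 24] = 2*w - 11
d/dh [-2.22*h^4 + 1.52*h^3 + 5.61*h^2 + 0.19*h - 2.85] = -8.88*h^3 + 4.56*h^2 + 11.22*h + 0.19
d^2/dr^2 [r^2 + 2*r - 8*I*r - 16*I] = 2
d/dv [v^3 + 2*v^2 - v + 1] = 3*v^2 + 4*v - 1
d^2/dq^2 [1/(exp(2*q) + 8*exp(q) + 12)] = 4*(-(exp(q) + 2)*(exp(2*q) + 8*exp(q) + 12) + 2*(exp(q) + 4)^2*exp(q))*exp(q)/(exp(2*q) + 8*exp(q) + 12)^3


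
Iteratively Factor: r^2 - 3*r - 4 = (r + 1)*(r - 4)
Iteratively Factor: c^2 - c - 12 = (c + 3)*(c - 4)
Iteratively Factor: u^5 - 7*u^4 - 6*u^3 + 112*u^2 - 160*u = (u - 4)*(u^4 - 3*u^3 - 18*u^2 + 40*u) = u*(u - 4)*(u^3 - 3*u^2 - 18*u + 40) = u*(u - 5)*(u - 4)*(u^2 + 2*u - 8) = u*(u - 5)*(u - 4)*(u + 4)*(u - 2)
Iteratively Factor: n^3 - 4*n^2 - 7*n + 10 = (n + 2)*(n^2 - 6*n + 5) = (n - 1)*(n + 2)*(n - 5)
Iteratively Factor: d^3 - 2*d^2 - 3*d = (d + 1)*(d^2 - 3*d) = (d - 3)*(d + 1)*(d)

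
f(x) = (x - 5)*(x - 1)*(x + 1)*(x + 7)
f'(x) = (x - 5)*(x - 1)*(x + 1) + (x - 5)*(x - 1)*(x + 7) + (x - 5)*(x + 1)*(x + 7) + (x - 1)*(x + 1)*(x + 7) = 4*x^3 + 6*x^2 - 72*x - 2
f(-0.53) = 25.73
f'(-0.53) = 37.25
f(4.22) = -147.10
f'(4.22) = 101.62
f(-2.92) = -243.21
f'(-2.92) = 159.81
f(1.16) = -10.83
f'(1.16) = -71.20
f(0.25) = 32.29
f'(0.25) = -19.56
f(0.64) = 19.67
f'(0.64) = -44.57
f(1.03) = -1.94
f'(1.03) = -65.42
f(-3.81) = -379.86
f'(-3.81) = 138.19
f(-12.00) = 12155.00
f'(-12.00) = -5186.00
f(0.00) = 35.00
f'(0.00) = -2.00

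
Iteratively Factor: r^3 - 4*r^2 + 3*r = (r - 1)*(r^2 - 3*r) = (r - 3)*(r - 1)*(r)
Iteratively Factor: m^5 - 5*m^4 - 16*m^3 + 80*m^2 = (m - 5)*(m^4 - 16*m^2) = m*(m - 5)*(m^3 - 16*m) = m*(m - 5)*(m + 4)*(m^2 - 4*m) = m*(m - 5)*(m - 4)*(m + 4)*(m)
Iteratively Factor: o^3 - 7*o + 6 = (o - 2)*(o^2 + 2*o - 3) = (o - 2)*(o - 1)*(o + 3)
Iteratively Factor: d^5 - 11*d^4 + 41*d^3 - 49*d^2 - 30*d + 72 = (d + 1)*(d^4 - 12*d^3 + 53*d^2 - 102*d + 72) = (d - 3)*(d + 1)*(d^3 - 9*d^2 + 26*d - 24) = (d - 3)^2*(d + 1)*(d^2 - 6*d + 8) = (d - 4)*(d - 3)^2*(d + 1)*(d - 2)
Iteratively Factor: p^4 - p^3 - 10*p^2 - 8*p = (p)*(p^3 - p^2 - 10*p - 8) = p*(p + 2)*(p^2 - 3*p - 4) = p*(p + 1)*(p + 2)*(p - 4)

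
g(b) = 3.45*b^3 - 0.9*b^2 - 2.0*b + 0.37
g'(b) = 10.35*b^2 - 1.8*b - 2.0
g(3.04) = 82.90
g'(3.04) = 88.18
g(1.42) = 5.59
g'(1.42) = 16.31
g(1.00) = 0.92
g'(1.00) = 6.55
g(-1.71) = -16.09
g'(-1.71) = 31.34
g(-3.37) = -135.15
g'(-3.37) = 121.61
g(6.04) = 715.66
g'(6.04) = 364.71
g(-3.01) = -95.85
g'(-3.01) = 97.19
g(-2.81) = -77.67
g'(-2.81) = 84.78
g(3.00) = 79.42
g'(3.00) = 85.75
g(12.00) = 5808.37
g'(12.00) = 1466.80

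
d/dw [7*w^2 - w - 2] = 14*w - 1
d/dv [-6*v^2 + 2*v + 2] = 2 - 12*v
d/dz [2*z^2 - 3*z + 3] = 4*z - 3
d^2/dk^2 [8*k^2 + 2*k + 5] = 16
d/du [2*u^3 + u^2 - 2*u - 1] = 6*u^2 + 2*u - 2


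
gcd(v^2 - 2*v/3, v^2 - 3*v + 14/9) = v - 2/3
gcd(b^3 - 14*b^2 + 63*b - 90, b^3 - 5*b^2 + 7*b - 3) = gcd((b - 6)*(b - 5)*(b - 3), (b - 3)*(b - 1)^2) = b - 3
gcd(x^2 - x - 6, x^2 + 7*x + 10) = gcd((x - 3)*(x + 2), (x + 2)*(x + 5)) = x + 2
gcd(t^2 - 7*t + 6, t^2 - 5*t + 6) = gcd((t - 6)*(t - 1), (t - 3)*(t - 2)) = 1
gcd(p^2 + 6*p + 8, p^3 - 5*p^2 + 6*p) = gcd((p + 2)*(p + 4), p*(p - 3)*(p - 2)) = 1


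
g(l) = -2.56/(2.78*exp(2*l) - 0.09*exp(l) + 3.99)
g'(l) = -2.56*(-5.56*exp(2*l) + 0.09*exp(l))/(2.78*exp(2*l) - 0.09*exp(l) + 3.99)^2 = (14.2336*exp(l) - 0.2304)*exp(l)/(2.78*exp(2*l) - 0.09*exp(l) + 3.99)^2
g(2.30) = -0.01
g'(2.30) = 0.02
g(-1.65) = -0.63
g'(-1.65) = 0.03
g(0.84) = -0.14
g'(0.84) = 0.22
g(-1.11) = -0.60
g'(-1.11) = 0.08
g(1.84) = -0.02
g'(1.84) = 0.04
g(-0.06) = -0.40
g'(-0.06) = 0.31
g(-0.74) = -0.56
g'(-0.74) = 0.15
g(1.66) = -0.03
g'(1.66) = 0.06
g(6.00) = 0.00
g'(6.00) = 0.00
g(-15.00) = -0.64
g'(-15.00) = 0.00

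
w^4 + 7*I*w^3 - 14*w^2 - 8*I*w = w*(w + I)*(w + 2*I)*(w + 4*I)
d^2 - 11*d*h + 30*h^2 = (d - 6*h)*(d - 5*h)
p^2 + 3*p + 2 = (p + 1)*(p + 2)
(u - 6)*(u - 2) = u^2 - 8*u + 12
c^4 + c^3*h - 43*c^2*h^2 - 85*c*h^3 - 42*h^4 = (c - 7*h)*(c + h)^2*(c + 6*h)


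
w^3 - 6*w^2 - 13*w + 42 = (w - 7)*(w - 2)*(w + 3)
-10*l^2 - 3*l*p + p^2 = (-5*l + p)*(2*l + p)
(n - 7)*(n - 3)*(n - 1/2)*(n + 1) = n^4 - 19*n^3/2 + 31*n^2/2 + 31*n/2 - 21/2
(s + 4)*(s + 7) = s^2 + 11*s + 28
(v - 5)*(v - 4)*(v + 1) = v^3 - 8*v^2 + 11*v + 20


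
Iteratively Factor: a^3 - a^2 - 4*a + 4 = (a + 2)*(a^2 - 3*a + 2) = (a - 1)*(a + 2)*(a - 2)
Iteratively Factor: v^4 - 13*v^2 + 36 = (v + 3)*(v^3 - 3*v^2 - 4*v + 12) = (v - 2)*(v + 3)*(v^2 - v - 6) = (v - 3)*(v - 2)*(v + 3)*(v + 2)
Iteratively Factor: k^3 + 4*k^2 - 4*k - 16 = (k - 2)*(k^2 + 6*k + 8) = (k - 2)*(k + 4)*(k + 2)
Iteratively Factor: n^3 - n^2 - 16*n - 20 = (n + 2)*(n^2 - 3*n - 10) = (n - 5)*(n + 2)*(n + 2)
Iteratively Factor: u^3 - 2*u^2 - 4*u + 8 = (u - 2)*(u^2 - 4) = (u - 2)^2*(u + 2)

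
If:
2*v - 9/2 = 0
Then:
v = 9/4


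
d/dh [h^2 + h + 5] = 2*h + 1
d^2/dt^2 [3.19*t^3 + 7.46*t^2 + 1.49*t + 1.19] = 19.14*t + 14.92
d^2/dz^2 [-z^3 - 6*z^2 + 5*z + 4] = -6*z - 12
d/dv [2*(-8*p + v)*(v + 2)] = -16*p + 4*v + 4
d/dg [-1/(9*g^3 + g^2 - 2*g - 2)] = (27*g^2 + 2*g - 2)/(9*g^3 + g^2 - 2*g - 2)^2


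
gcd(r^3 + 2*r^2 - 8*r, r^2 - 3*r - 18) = 1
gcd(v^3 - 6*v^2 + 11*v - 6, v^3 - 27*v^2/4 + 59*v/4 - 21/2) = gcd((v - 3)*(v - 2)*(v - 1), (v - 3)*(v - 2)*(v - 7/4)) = v^2 - 5*v + 6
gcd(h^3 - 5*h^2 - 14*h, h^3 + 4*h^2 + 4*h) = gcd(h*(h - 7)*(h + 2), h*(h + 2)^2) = h^2 + 2*h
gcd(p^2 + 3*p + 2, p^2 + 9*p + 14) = p + 2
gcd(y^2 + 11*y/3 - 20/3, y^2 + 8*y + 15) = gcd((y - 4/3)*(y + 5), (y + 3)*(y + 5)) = y + 5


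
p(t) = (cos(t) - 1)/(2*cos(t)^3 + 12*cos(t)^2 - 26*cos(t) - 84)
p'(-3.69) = 0.02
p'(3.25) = -0.01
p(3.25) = 0.04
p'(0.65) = 0.01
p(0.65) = 0.00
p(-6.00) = 0.00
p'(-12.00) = 0.01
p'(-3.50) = 0.02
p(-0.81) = 0.00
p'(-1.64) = -0.02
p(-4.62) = 0.01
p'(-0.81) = -0.01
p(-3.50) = 0.04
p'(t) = (cos(t) - 1)*(6*sin(t)*cos(t)^2 + 24*sin(t)*cos(t) - 26*sin(t))/(2*cos(t)^3 + 12*cos(t)^2 - 26*cos(t) - 84)^2 - sin(t)/(2*cos(t)^3 + 12*cos(t)^2 - 26*cos(t) - 84)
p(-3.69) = 0.03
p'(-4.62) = 0.02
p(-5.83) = 0.00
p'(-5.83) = 0.00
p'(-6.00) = 0.00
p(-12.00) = 0.00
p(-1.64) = 0.01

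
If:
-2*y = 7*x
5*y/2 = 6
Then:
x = -24/35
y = 12/5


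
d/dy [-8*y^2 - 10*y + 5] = -16*y - 10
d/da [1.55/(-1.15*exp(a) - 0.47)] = 1.7825*exp(a)/(1.15*exp(a) + 0.47)^2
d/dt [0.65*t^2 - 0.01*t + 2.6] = 1.3*t - 0.01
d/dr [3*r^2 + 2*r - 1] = 6*r + 2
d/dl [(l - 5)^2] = 2*l - 10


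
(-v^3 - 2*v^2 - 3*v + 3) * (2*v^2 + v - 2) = -2*v^5 - 5*v^4 - 6*v^3 + 7*v^2 + 9*v - 6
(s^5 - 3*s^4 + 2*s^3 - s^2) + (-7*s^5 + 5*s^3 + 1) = -6*s^5 - 3*s^4 + 7*s^3 - s^2 + 1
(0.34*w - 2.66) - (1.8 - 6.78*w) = 7.12*w - 4.46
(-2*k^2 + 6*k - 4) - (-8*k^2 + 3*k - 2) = 6*k^2 + 3*k - 2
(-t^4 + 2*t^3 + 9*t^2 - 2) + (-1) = -t^4 + 2*t^3 + 9*t^2 - 3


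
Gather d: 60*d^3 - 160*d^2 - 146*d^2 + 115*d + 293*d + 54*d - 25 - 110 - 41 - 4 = 60*d^3 - 306*d^2 + 462*d - 180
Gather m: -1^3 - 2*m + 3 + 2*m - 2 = 0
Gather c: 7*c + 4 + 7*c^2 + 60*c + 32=7*c^2 + 67*c + 36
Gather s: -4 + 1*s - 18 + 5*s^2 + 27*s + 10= 5*s^2 + 28*s - 12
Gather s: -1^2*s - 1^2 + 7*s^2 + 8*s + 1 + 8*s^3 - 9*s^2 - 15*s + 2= 8*s^3 - 2*s^2 - 8*s + 2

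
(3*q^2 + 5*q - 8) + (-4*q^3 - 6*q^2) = -4*q^3 - 3*q^2 + 5*q - 8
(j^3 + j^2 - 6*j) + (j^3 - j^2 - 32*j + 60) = 2*j^3 - 38*j + 60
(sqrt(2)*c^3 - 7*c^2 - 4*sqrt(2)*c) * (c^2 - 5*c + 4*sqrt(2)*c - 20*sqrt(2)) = sqrt(2)*c^5 - 5*sqrt(2)*c^4 + c^4 - 32*sqrt(2)*c^3 - 5*c^3 - 32*c^2 + 160*sqrt(2)*c^2 + 160*c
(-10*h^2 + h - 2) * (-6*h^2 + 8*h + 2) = 60*h^4 - 86*h^3 - 14*h - 4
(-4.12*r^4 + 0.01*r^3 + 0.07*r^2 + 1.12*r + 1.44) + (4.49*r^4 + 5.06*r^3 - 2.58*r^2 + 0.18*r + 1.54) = 0.37*r^4 + 5.07*r^3 - 2.51*r^2 + 1.3*r + 2.98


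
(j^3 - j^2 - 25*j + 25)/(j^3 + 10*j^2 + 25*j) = (j^2 - 6*j + 5)/(j*(j + 5))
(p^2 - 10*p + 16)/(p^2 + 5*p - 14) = (p - 8)/(p + 7)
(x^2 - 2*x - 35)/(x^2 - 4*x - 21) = (x + 5)/(x + 3)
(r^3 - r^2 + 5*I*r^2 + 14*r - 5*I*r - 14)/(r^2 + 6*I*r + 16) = (r^2 + r*(-1 + 7*I) - 7*I)/(r + 8*I)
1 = 1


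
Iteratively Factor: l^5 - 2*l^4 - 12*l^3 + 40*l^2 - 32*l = (l - 2)*(l^4 - 12*l^2 + 16*l) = (l - 2)*(l + 4)*(l^3 - 4*l^2 + 4*l) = (l - 2)^2*(l + 4)*(l^2 - 2*l) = (l - 2)^3*(l + 4)*(l)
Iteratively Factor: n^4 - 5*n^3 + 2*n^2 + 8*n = (n)*(n^3 - 5*n^2 + 2*n + 8) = n*(n - 2)*(n^2 - 3*n - 4) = n*(n - 2)*(n + 1)*(n - 4)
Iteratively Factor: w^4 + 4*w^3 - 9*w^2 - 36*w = (w + 3)*(w^3 + w^2 - 12*w) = (w - 3)*(w + 3)*(w^2 + 4*w) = w*(w - 3)*(w + 3)*(w + 4)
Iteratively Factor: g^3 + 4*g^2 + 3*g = (g + 1)*(g^2 + 3*g) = (g + 1)*(g + 3)*(g)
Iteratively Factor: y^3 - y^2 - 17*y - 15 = (y + 3)*(y^2 - 4*y - 5) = (y + 1)*(y + 3)*(y - 5)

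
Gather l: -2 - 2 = -4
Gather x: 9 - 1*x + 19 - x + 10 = 38 - 2*x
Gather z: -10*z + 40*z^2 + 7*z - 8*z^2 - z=32*z^2 - 4*z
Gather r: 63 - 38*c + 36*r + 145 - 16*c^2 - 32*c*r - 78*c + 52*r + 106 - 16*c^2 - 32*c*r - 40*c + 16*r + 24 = -32*c^2 - 156*c + r*(104 - 64*c) + 338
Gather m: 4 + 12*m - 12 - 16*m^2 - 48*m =-16*m^2 - 36*m - 8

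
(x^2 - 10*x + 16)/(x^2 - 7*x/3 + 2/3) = 3*(x - 8)/(3*x - 1)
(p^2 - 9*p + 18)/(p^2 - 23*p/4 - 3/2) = 4*(p - 3)/(4*p + 1)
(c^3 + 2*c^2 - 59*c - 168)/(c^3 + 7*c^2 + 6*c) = (c^3 + 2*c^2 - 59*c - 168)/(c*(c^2 + 7*c + 6))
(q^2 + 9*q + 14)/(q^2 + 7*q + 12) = (q^2 + 9*q + 14)/(q^2 + 7*q + 12)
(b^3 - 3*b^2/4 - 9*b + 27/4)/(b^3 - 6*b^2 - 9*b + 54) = (b - 3/4)/(b - 6)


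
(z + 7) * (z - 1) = z^2 + 6*z - 7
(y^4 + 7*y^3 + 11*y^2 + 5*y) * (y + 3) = y^5 + 10*y^4 + 32*y^3 + 38*y^2 + 15*y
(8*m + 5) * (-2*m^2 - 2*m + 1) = -16*m^3 - 26*m^2 - 2*m + 5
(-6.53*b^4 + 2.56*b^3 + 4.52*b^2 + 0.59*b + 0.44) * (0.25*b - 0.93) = -1.6325*b^5 + 6.7129*b^4 - 1.2508*b^3 - 4.0561*b^2 - 0.4387*b - 0.4092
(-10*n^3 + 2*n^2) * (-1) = 10*n^3 - 2*n^2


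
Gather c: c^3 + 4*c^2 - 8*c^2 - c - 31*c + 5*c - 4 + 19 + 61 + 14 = c^3 - 4*c^2 - 27*c + 90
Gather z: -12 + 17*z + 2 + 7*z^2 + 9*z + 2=7*z^2 + 26*z - 8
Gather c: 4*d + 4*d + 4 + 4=8*d + 8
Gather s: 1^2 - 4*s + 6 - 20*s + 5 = 12 - 24*s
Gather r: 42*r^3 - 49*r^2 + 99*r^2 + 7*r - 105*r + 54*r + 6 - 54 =42*r^3 + 50*r^2 - 44*r - 48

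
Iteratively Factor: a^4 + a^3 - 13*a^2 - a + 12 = (a + 4)*(a^3 - 3*a^2 - a + 3) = (a - 1)*(a + 4)*(a^2 - 2*a - 3) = (a - 3)*(a - 1)*(a + 4)*(a + 1)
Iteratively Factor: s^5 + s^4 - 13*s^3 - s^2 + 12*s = (s)*(s^4 + s^3 - 13*s^2 - s + 12) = s*(s + 4)*(s^3 - 3*s^2 - s + 3) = s*(s + 1)*(s + 4)*(s^2 - 4*s + 3) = s*(s - 1)*(s + 1)*(s + 4)*(s - 3)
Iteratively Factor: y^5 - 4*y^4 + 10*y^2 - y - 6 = (y + 1)*(y^4 - 5*y^3 + 5*y^2 + 5*y - 6) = (y - 1)*(y + 1)*(y^3 - 4*y^2 + y + 6) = (y - 1)*(y + 1)^2*(y^2 - 5*y + 6) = (y - 2)*(y - 1)*(y + 1)^2*(y - 3)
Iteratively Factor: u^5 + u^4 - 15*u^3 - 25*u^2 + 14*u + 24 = (u + 2)*(u^4 - u^3 - 13*u^2 + u + 12) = (u - 4)*(u + 2)*(u^3 + 3*u^2 - u - 3) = (u - 4)*(u - 1)*(u + 2)*(u^2 + 4*u + 3) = (u - 4)*(u - 1)*(u + 2)*(u + 3)*(u + 1)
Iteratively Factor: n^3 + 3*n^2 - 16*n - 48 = (n + 3)*(n^2 - 16) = (n - 4)*(n + 3)*(n + 4)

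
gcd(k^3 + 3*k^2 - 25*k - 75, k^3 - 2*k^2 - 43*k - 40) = k + 5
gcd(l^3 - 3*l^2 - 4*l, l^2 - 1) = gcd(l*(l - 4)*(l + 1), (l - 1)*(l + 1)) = l + 1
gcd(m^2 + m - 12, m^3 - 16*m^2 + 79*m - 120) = m - 3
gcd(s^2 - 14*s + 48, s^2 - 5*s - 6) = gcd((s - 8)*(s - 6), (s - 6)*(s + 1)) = s - 6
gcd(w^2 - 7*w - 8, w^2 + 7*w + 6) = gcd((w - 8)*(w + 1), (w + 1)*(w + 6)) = w + 1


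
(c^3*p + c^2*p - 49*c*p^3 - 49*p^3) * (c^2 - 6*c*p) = c^5*p - 6*c^4*p^2 + c^4*p - 49*c^3*p^3 - 6*c^3*p^2 + 294*c^2*p^4 - 49*c^2*p^3 + 294*c*p^4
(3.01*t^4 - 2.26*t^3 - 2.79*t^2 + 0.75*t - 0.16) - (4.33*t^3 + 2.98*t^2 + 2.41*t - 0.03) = 3.01*t^4 - 6.59*t^3 - 5.77*t^2 - 1.66*t - 0.13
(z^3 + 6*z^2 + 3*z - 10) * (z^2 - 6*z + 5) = z^5 - 28*z^3 + 2*z^2 + 75*z - 50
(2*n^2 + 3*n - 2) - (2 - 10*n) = 2*n^2 + 13*n - 4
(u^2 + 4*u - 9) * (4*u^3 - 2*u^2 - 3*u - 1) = 4*u^5 + 14*u^4 - 47*u^3 + 5*u^2 + 23*u + 9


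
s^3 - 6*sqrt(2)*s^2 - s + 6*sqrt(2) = (s - 1)*(s + 1)*(s - 6*sqrt(2))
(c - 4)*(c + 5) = c^2 + c - 20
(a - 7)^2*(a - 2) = a^3 - 16*a^2 + 77*a - 98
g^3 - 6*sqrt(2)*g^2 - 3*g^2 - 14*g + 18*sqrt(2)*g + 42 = (g - 3)*(g - 7*sqrt(2))*(g + sqrt(2))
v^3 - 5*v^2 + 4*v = v*(v - 4)*(v - 1)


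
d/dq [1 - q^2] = -2*q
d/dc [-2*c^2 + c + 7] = 1 - 4*c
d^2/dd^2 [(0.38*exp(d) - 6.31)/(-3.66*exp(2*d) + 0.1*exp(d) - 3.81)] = (-5.090328*exp(4*d) + 337.965864*exp(3*d) + 24.865308*exp(2*d) - 352.043384*exp(d) - 3.112008)*exp(d)/(49.027896*exp(6*d) - 4.01868*exp(5*d) + 153.221508*exp(4*d) - 8.36776*exp(3*d) + 159.501078*exp(2*d) - 4.35483*exp(d) + 55.306341)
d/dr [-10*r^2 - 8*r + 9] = -20*r - 8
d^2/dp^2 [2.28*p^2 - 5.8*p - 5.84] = 4.56000000000000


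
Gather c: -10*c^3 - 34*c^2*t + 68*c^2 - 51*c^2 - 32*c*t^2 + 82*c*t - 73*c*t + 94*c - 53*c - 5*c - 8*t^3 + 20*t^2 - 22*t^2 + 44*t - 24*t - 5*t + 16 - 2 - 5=-10*c^3 + c^2*(17 - 34*t) + c*(-32*t^2 + 9*t + 36) - 8*t^3 - 2*t^2 + 15*t + 9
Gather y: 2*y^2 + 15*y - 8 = 2*y^2 + 15*y - 8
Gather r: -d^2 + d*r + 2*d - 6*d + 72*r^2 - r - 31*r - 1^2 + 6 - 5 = -d^2 - 4*d + 72*r^2 + r*(d - 32)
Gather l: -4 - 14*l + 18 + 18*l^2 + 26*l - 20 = 18*l^2 + 12*l - 6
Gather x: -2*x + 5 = 5 - 2*x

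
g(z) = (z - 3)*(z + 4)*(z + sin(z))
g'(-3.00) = 15.65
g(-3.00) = 18.85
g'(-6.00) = 98.21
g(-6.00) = -102.97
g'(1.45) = 0.06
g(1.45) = -20.63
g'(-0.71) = -20.89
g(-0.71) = 16.62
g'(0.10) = -23.48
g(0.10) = -2.38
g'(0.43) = -20.16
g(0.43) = -9.64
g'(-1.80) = -0.95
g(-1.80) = 29.29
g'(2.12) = 13.00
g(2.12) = -16.01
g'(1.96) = 10.35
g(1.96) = -17.88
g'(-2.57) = 11.61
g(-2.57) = 24.78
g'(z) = (z - 3)*(z + 4)*(cos(z) + 1) + (z - 3)*(z + sin(z)) + (z + 4)*(z + sin(z))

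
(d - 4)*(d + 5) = d^2 + d - 20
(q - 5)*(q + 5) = q^2 - 25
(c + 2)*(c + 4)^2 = c^3 + 10*c^2 + 32*c + 32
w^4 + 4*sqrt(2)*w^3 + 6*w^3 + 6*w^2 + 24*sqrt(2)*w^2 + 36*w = w*(w + 6)*(w + sqrt(2))*(w + 3*sqrt(2))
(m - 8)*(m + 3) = m^2 - 5*m - 24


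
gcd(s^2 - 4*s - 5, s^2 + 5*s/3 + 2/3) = s + 1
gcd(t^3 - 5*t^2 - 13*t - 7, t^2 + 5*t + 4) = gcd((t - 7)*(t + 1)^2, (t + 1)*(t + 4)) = t + 1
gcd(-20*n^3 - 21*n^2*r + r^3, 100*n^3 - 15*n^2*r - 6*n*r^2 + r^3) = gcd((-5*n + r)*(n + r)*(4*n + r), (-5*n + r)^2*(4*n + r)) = -20*n^2 - n*r + r^2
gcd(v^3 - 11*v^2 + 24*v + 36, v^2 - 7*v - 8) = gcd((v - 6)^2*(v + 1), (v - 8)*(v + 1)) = v + 1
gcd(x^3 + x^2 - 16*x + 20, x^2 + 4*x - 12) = x - 2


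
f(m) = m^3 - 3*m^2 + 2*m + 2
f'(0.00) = 2.00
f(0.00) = 2.00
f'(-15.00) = 767.00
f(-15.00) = -4078.00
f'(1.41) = -0.50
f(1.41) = 1.66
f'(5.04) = 47.96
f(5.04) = 63.90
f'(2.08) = 2.50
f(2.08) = 2.18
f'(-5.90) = 141.83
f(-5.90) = -319.61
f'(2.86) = 9.38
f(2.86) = 6.57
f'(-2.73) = 40.74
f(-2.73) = -46.17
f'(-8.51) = 270.32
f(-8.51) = -848.58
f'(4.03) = 26.54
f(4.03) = 26.79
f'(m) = 3*m^2 - 6*m + 2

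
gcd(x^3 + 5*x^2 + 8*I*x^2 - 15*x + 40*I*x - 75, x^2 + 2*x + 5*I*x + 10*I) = x + 5*I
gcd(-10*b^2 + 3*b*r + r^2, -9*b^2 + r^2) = 1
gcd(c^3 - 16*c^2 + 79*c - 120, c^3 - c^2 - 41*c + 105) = c^2 - 8*c + 15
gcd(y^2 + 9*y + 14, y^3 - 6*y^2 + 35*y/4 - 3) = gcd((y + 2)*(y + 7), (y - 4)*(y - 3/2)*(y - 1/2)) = 1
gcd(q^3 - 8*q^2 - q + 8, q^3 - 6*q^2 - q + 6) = q^2 - 1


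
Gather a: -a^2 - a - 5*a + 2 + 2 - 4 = -a^2 - 6*a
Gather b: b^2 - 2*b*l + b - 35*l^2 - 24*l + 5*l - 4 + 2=b^2 + b*(1 - 2*l) - 35*l^2 - 19*l - 2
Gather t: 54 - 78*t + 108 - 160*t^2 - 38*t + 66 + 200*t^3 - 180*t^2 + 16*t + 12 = 200*t^3 - 340*t^2 - 100*t + 240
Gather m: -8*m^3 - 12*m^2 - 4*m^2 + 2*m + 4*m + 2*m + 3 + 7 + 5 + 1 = -8*m^3 - 16*m^2 + 8*m + 16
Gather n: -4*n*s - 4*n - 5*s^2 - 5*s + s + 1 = n*(-4*s - 4) - 5*s^2 - 4*s + 1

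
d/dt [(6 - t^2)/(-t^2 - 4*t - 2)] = 4*(t^2 + 4*t + 6)/(t^4 + 8*t^3 + 20*t^2 + 16*t + 4)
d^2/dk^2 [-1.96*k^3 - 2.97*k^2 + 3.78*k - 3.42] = -11.76*k - 5.94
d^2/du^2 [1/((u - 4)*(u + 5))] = 2*((u - 4)^2 + (u - 4)*(u + 5) + (u + 5)^2)/((u - 4)^3*(u + 5)^3)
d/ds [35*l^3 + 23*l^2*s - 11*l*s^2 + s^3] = 23*l^2 - 22*l*s + 3*s^2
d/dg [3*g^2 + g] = 6*g + 1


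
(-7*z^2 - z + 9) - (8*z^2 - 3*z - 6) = -15*z^2 + 2*z + 15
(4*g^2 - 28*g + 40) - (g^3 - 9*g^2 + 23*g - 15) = -g^3 + 13*g^2 - 51*g + 55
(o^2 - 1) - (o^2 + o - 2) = 1 - o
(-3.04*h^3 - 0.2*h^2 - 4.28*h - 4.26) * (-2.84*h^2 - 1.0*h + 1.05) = 8.6336*h^5 + 3.608*h^4 + 9.1632*h^3 + 16.1684*h^2 - 0.234000000000001*h - 4.473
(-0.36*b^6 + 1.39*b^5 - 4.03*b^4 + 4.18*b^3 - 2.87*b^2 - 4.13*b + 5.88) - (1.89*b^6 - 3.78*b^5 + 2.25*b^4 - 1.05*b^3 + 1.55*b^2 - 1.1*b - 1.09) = -2.25*b^6 + 5.17*b^5 - 6.28*b^4 + 5.23*b^3 - 4.42*b^2 - 3.03*b + 6.97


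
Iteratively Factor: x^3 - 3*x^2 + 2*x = (x)*(x^2 - 3*x + 2) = x*(x - 2)*(x - 1)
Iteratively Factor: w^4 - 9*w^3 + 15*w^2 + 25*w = (w - 5)*(w^3 - 4*w^2 - 5*w) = (w - 5)*(w + 1)*(w^2 - 5*w) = (w - 5)^2*(w + 1)*(w)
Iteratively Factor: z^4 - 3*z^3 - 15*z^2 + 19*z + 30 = (z + 3)*(z^3 - 6*z^2 + 3*z + 10) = (z - 2)*(z + 3)*(z^2 - 4*z - 5) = (z - 2)*(z + 1)*(z + 3)*(z - 5)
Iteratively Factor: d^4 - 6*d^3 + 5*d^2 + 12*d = (d - 3)*(d^3 - 3*d^2 - 4*d) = (d - 4)*(d - 3)*(d^2 + d) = (d - 4)*(d - 3)*(d + 1)*(d)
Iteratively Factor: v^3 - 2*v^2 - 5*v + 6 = (v + 2)*(v^2 - 4*v + 3) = (v - 3)*(v + 2)*(v - 1)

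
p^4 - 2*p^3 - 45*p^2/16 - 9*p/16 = p*(p - 3)*(p + 1/4)*(p + 3/4)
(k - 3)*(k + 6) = k^2 + 3*k - 18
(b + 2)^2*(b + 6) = b^3 + 10*b^2 + 28*b + 24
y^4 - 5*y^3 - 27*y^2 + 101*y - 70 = (y - 7)*(y - 2)*(y - 1)*(y + 5)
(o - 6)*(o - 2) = o^2 - 8*o + 12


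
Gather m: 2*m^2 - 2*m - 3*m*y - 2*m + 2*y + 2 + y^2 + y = 2*m^2 + m*(-3*y - 4) + y^2 + 3*y + 2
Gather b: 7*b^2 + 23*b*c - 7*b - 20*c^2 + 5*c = 7*b^2 + b*(23*c - 7) - 20*c^2 + 5*c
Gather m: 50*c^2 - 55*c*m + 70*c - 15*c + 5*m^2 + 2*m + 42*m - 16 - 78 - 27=50*c^2 + 55*c + 5*m^2 + m*(44 - 55*c) - 121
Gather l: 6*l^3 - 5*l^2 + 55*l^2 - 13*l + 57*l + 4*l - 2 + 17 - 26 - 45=6*l^3 + 50*l^2 + 48*l - 56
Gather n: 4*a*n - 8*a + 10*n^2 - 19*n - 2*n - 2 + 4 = -8*a + 10*n^2 + n*(4*a - 21) + 2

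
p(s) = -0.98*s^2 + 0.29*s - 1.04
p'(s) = 0.29 - 1.96*s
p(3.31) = -10.82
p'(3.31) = -6.20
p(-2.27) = -6.75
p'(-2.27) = 4.74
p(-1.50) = -3.68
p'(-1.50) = 3.23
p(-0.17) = -1.12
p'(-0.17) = 0.62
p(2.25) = -5.35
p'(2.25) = -4.12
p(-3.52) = -14.20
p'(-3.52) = 7.19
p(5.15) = -25.54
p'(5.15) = -9.80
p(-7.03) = -51.51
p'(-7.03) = 14.07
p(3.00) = -8.99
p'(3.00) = -5.59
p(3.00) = -8.99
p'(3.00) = -5.59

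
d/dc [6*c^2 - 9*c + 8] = 12*c - 9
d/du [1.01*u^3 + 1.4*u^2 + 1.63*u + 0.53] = 3.03*u^2 + 2.8*u + 1.63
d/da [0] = 0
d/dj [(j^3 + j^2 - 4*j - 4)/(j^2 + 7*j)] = (j^4 + 14*j^3 + 11*j^2 + 8*j + 28)/(j^2*(j^2 + 14*j + 49))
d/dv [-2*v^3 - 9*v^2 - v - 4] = -6*v^2 - 18*v - 1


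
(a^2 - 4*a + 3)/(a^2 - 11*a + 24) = (a - 1)/(a - 8)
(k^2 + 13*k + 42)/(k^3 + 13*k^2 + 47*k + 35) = (k + 6)/(k^2 + 6*k + 5)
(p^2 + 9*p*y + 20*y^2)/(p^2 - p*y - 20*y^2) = (-p - 5*y)/(-p + 5*y)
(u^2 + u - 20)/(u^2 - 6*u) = (u^2 + u - 20)/(u*(u - 6))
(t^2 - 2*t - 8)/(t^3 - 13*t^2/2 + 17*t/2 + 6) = 2*(t + 2)/(2*t^2 - 5*t - 3)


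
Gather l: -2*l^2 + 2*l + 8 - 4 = -2*l^2 + 2*l + 4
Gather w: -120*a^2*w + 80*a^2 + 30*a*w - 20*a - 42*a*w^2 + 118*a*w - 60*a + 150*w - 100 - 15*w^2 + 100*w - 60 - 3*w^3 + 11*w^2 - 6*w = 80*a^2 - 80*a - 3*w^3 + w^2*(-42*a - 4) + w*(-120*a^2 + 148*a + 244) - 160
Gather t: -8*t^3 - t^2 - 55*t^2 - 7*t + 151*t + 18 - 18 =-8*t^3 - 56*t^2 + 144*t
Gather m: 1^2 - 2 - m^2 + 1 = -m^2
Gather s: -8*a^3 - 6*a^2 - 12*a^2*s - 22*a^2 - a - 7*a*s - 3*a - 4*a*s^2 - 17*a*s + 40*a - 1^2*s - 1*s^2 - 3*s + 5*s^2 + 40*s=-8*a^3 - 28*a^2 + 36*a + s^2*(4 - 4*a) + s*(-12*a^2 - 24*a + 36)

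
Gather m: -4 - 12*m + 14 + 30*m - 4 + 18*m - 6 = 36*m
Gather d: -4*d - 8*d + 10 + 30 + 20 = 60 - 12*d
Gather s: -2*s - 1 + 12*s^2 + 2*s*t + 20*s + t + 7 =12*s^2 + s*(2*t + 18) + t + 6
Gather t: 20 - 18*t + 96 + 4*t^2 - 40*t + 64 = 4*t^2 - 58*t + 180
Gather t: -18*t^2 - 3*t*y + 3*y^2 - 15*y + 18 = -18*t^2 - 3*t*y + 3*y^2 - 15*y + 18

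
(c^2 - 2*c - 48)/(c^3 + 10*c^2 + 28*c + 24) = (c - 8)/(c^2 + 4*c + 4)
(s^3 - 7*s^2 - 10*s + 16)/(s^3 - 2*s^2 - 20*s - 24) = (s^2 - 9*s + 8)/(s^2 - 4*s - 12)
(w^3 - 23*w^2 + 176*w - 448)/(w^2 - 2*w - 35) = (w^2 - 16*w + 64)/(w + 5)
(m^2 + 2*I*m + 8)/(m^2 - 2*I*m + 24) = (m - 2*I)/(m - 6*I)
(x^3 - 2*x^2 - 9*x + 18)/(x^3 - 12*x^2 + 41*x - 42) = (x + 3)/(x - 7)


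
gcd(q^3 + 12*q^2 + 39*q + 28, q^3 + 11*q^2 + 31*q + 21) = q^2 + 8*q + 7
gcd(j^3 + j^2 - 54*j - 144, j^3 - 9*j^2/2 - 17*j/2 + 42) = j + 3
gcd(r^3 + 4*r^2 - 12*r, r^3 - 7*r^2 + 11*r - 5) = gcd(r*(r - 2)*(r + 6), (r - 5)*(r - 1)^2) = 1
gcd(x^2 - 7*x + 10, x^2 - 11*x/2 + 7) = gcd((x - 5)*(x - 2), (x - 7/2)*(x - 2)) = x - 2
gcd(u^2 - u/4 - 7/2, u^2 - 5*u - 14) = 1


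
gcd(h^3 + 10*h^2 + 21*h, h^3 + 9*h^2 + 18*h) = h^2 + 3*h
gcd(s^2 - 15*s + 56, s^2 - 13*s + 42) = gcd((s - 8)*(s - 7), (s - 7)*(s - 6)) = s - 7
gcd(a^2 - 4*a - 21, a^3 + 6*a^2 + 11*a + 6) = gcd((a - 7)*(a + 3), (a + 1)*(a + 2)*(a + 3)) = a + 3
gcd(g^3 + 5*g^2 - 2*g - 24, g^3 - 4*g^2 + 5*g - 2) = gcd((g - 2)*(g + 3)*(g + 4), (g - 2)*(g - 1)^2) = g - 2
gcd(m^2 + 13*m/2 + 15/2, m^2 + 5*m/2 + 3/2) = m + 3/2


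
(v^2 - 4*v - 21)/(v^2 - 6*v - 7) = (v + 3)/(v + 1)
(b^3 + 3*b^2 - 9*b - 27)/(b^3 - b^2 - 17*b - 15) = (b^2 - 9)/(b^2 - 4*b - 5)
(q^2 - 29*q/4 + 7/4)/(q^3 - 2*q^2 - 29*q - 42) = (q - 1/4)/(q^2 + 5*q + 6)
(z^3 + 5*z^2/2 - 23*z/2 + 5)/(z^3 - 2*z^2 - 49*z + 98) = (2*z^2 + 9*z - 5)/(2*(z^2 - 49))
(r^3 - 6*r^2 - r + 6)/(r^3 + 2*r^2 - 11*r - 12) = (r^2 - 7*r + 6)/(r^2 + r - 12)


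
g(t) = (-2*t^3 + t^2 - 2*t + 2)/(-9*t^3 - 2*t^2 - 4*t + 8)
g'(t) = (-6*t^2 + 2*t - 2)/(-9*t^3 - 2*t^2 - 4*t + 8) + (27*t^2 + 4*t + 4)*(-2*t^3 + t^2 - 2*t + 2)/(-9*t^3 - 2*t^2 - 4*t + 8)^2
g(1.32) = 0.16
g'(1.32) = 0.03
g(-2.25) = 0.31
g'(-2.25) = 0.04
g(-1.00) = 0.37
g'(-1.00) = -0.00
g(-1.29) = 0.36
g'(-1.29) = 0.04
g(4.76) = 0.20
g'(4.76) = 0.00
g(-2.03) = 0.32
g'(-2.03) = 0.05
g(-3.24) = 0.28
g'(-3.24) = 0.02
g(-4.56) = 0.26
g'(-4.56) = 0.01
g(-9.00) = 0.24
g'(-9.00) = 0.00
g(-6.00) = 0.25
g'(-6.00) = 0.01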